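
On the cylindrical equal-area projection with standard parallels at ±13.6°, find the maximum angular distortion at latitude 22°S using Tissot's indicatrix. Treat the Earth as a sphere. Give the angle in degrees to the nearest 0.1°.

For cylindrical equal-area with standard parallel φ₀, h = cos φ / cos φ₀ and k = cos φ₀ / cos φ, so h·k = 1.
At 22°: h = 0.9539, k = 1.048; principal scales a = 1.048, b = 0.9539.
sin(ω/2) = (a − b)/(a + b) = 0.09436/2.002 = 0.04713, so ω = 2 arcsin(0.04713) ≈ 5.4°.

5.4°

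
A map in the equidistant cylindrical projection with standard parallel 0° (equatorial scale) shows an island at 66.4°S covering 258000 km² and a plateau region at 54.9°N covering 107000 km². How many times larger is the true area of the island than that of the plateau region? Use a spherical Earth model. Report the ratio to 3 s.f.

Plate carrée has h = 1 and k = sec φ, giving areal scale sec φ; true area = (apparent area) · cos φ.
True area of island: 258000 × cos(66.4°) = 258000 × 0.4003 = 103300 km².
True area of plateau region: 107000 × cos(54.9°) = 107000 × 0.5750 = 61530 km².
Ratio = 103300 / 61530 ≈ 1.68.

1.68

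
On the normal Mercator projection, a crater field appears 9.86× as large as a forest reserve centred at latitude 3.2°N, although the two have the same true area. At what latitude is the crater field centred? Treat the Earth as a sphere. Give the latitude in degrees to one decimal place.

71.5°

Mercator areal scale is sec²φ, so apparent-area ratio = sec²φ₁ / sec²φ₂ = cos²φ₂ / cos²φ₁.
cos²φ₂ / cos²φ₁ = 9.86  ⇒  cos φ₁ = cos 3.2° / √9.86 = 0.9984/3.140 = 0.3180.
φ₁ = arccos(0.3180) ≈ 71.5°.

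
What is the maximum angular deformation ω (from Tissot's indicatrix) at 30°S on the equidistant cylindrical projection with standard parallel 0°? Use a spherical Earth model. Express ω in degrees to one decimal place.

Plate carrée maps x = Rλ, y = Rφ. The meridian scale is h = 1 and the parallel scale is k = 1/cos φ = sec φ.
At 30°: h = 1.000, k = 1.155; principal scales a = 1.155, b = 1.000.
sin(ω/2) = (a − b)/(a + b) = 0.1547/2.155 = 0.07180, so ω = 2 arcsin(0.07180) ≈ 8.2°.

8.2°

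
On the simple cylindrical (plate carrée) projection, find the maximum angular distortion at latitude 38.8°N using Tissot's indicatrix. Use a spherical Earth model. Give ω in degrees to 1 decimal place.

14.2°

Plate carrée maps x = Rλ, y = Rφ. The meridian scale is h = 1 and the parallel scale is k = 1/cos φ = sec φ.
At 38.8°: h = 1.000, k = 1.283; principal scales a = 1.283, b = 1.000.
sin(ω/2) = (a − b)/(a + b) = 0.2831/2.283 = 0.1240, so ω = 2 arcsin(0.1240) ≈ 14.2°.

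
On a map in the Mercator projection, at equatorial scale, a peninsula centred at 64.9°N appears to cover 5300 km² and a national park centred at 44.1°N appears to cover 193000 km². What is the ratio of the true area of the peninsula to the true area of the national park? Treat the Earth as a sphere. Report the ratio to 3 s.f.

0.00958

Mercator's areal exaggeration is sec²φ; hence true area = (apparent area) · cos²φ.
True area of peninsula: 5300 × cos²(64.9°) = 5300 × 0.1799 = 953.7 km².
True area of national park: 193000 × cos²(44.1°) = 193000 × 0.5157 = 99530 km².
Ratio = 953.7 / 99530 ≈ 0.00958.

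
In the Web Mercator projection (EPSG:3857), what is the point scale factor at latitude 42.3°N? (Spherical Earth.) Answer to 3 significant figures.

Mercator is conformal, so the point scale is isotropic: h = k = sec φ = 1/cos φ.
k = 1/cos 42.3° = 1/0.7396 = 1.352.

1.35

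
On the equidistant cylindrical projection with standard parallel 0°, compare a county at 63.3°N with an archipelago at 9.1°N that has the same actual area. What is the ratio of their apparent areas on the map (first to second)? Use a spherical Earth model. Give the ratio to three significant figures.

2.20

For the equirectangular projection with φ₀ = 0 (plate carrée), h = 1 along meridians and k = sec φ along parallels.
Areal scale at 63.3°: h·k = 1.000 × 2.226 = 2.226.
Areal scale at 9.1°: h·k = 1.000 × 1.013 = 1.013.
Ratio = 2.226/1.013 ≈ 2.20.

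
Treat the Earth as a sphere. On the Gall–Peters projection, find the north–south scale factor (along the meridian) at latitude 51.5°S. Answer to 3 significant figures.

The Gall–Peters projection is cylindrical equal-area with φ₀ = 45°. Cylindrical equal-area (φ₀ = 45°): h = cos φ / cos 45° along meridians, k = cos 45° / cos φ along parallels; h·k = 1.
h = cos 51.5° / cos 45° = 0.6225/0.7071 = 0.8804.

0.880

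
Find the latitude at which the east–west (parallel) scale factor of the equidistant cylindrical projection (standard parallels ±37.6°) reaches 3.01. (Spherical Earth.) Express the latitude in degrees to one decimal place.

74.7°

With standard parallel φ₀ = 37.6°, the equirectangular projection gives x = Rλ cos φ₀, y = Rφ, so h = 1 and k = cos 37.6° / cos φ.
k = cos φ₀ / cos φ = 3.01  ⇒  cos φ = cos 37.6° / 3.01 = 0.2632.
φ = arccos(0.2632) ≈ 74.7°.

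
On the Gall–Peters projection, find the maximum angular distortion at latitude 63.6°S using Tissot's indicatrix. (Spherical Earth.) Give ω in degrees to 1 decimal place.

Gall–Peters is a cylindrical equal-area projection with standard parallels at ±45°. Cylindrical equal-area (φ₀ = 45°): h = cos φ / cos 45° along meridians, k = cos 45° / cos φ along parallels; h·k = 1.
At 63.6°: h = 0.6288, k = 1.590; principal scales a = 1.590, b = 0.6288.
sin(ω/2) = (a − b)/(a + b) = 0.9615/2.219 = 0.4333, so ω = 2 arcsin(0.4333) ≈ 51.4°.

51.4°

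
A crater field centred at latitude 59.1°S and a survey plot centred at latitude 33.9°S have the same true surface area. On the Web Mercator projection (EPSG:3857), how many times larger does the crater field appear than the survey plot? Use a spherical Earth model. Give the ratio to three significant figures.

2.61

On Mercator, area is exaggerated by sec²φ = 1/cos²φ.
At 59.1°: sec²(59.1°) = 1/0.5135² = 3.792.
At 33.9°: sec²(33.9°) = 1/0.8300² = 1.452.
Ratio = 3.792/1.452 = cos²(33.9°)/cos²(59.1°) ≈ 2.61.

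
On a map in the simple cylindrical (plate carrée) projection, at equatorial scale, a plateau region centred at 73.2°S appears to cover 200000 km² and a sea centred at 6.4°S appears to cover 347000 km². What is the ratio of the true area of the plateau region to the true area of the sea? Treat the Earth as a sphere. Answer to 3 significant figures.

0.168

On the plate carrée, areal scale = h·k = 1 × sec φ, so true area = apparent × cos φ.
True area of plateau region: 200000 × cos(73.2°) = 200000 × 0.2890 = 57810 km².
True area of sea: 347000 × cos(6.4°) = 347000 × 0.9938 = 344800 km².
Ratio = 57810 / 344800 ≈ 0.168.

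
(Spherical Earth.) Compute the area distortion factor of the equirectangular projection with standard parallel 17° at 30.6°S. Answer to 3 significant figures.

The equidistant cylindrical projection with φ₀ = 17° has h = 1 (meridians true) and k = cos φ₀ / cos φ along parallels.
Areal scale = h·k = 1 × cos φ₀ / cos φ; at 30.6°, h = 1.000, k = 1.111, so h·k = 1.111.

1.11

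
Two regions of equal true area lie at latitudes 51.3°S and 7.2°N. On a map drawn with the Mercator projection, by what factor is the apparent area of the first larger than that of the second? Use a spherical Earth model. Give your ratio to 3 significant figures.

2.52

Mercator is conformal with k = sec φ, so areal scale = k² = sec²φ.
At 51.3°: sec²(51.3°) = 1/0.6252² = 2.558.
At 7.2°: sec²(7.2°) = 1/0.9921² = 1.016.
Ratio = 2.558/1.016 = cos²(7.2°)/cos²(51.3°) ≈ 2.52.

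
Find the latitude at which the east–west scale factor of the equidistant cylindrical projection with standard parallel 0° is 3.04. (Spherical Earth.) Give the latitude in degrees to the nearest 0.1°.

70.8°

Plate carrée: h = 1, k = sec φ along parallels.
sec φ = 3.04  ⇒  cos φ = 0.3289  ⇒  φ ≈ 70.8°.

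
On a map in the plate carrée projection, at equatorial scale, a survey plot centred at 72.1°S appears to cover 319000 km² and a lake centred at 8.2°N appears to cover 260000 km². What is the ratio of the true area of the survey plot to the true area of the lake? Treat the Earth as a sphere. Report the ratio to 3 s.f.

Plate carrée has h = 1 and k = sec φ, giving areal scale sec φ; true area = (apparent area) · cos φ.
True area of survey plot: 319000 × cos(72.1°) = 319000 × 0.3074 = 98050 km².
True area of lake: 260000 × cos(8.2°) = 260000 × 0.9898 = 257300 km².
Ratio = 98050 / 257300 ≈ 0.381.

0.381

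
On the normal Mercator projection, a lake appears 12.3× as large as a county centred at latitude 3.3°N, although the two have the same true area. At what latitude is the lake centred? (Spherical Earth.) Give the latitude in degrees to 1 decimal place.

For equal true areas on Mercator, apparent areas scale as sec²φ, so the ratio is cos²φ₂ / cos²φ₁.
cos²φ₂ / cos²φ₁ = 12.3  ⇒  cos φ₁ = cos 3.3° / √12.3 = 0.9983/3.507 = 0.2847.
φ₁ = arccos(0.2847) ≈ 73.5°.

73.5°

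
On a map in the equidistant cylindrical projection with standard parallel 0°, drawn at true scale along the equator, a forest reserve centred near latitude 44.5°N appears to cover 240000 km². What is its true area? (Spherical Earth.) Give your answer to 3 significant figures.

In the plate carrée (x = Rλ, y = Rφ), meridians are true-scale (h = 1) and parallels are stretched by k = sec φ.
Areal scale = h·k = 1 × sec φ; at 44.5°, h = 1.000, k = 1.402, so h·k = 1.402.
True area = apparent / (areal scale) = 240000 / 1.402 ≈ 171000 km².

171000 km²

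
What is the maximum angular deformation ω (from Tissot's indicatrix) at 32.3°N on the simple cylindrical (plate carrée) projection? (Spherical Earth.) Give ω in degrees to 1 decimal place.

For the equirectangular projection with φ₀ = 0 (plate carrée), h = 1 along meridians and k = sec φ along parallels.
At 32.3°: h = 1.000, k = 1.183; principal scales a = 1.183, b = 1.000.
sin(ω/2) = (a − b)/(a + b) = 0.1831/2.183 = 0.08386, so ω = 2 arcsin(0.08386) ≈ 9.6°.

9.6°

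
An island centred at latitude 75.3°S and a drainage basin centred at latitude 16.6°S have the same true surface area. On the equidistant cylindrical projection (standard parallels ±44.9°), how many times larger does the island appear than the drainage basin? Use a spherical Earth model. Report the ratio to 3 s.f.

3.78

In the equirectangular projection with standard parallel φ₀ = 44.9° (x = Rλ cos φ₀, y = Rφ), meridians are true-scale (h = 1) and the parallel scale is k = cos φ₀ / cos φ.
Areal scale at 75.3°: h·k = 1.000 × 2.791 = 2.791.
Areal scale at 16.6°: h·k = 1.000 × 0.7391 = 0.7391.
Ratio = 2.791/0.7391 ≈ 3.78.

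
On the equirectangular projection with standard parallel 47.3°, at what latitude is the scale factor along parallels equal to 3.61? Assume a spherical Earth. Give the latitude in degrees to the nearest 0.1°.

With standard parallel φ₀ = 47.3°, the equirectangular projection gives x = Rλ cos φ₀, y = Rφ, so h = 1 and k = cos 47.3° / cos φ.
k = cos φ₀ / cos φ = 3.61  ⇒  cos φ = cos 47.3° / 3.61 = 0.1879.
φ = arccos(0.1879) ≈ 79.2°.

79.2°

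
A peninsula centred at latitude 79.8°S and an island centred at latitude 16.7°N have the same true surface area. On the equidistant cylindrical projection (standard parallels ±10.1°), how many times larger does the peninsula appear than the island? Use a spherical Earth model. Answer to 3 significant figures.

5.41

In the equirectangular projection with standard parallel φ₀ = 10.1° (x = Rλ cos φ₀, y = Rφ), meridians are true-scale (h = 1) and the parallel scale is k = cos φ₀ / cos φ.
Areal scale at 79.8°: h·k = 1.000 × 5.560 = 5.560.
Areal scale at 16.7°: h·k = 1.000 × 1.028 = 1.028.
Ratio = 5.560/1.028 ≈ 5.41.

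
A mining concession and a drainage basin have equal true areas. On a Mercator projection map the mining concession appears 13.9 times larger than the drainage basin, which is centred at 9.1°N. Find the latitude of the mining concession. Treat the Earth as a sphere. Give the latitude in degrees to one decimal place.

74.6°

For equal true areas on Mercator, apparent areas scale as sec²φ, so the ratio is cos²φ₂ / cos²φ₁.
cos²φ₂ / cos²φ₁ = 13.9  ⇒  cos φ₁ = cos 9.1° / √13.9 = 0.9874/3.728 = 0.2648.
φ₁ = arccos(0.2648) ≈ 74.6°.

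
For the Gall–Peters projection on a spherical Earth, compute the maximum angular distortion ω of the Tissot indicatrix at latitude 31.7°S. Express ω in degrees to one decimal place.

The Gall–Peters projection is cylindrical equal-area with φ₀ = 45°. A cylindrical equal-area projection with standard parallel φ₀ has meridian scale h = cos φ / cos φ₀ and parallel scale k = cos φ₀ / cos φ (so areas are preserved, h·k = 1).
At 31.7°: h = 1.203, k = 0.8311; principal scales a = 1.203, b = 0.8311.
sin(ω/2) = (a − b)/(a + b) = 0.3721/2.034 = 0.1829, so ω = 2 arcsin(0.1829) ≈ 21.1°.

21.1°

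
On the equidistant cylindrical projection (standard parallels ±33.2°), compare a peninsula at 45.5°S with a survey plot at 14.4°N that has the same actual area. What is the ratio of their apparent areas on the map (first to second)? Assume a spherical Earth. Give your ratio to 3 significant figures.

In the equirectangular projection with standard parallel φ₀ = 33.2° (x = Rλ cos φ₀, y = Rφ), meridians are true-scale (h = 1) and the parallel scale is k = cos φ₀ / cos φ.
Areal scale at 45.5°: h·k = 1.000 × 1.194 = 1.194.
Areal scale at 14.4°: h·k = 1.000 × 0.8639 = 0.8639.
Ratio = 1.194/0.8639 ≈ 1.38.

1.38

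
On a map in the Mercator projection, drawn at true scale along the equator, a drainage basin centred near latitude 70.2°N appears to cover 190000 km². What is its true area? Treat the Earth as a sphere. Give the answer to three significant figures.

Mercator is conformal, so the point scale is isotropic: h = k = sec φ = 1/cos φ.
Areal scale = k² = sec²φ = 1/cos²(70.2°) = 1/0.3387² = 8.715.
True area = apparent / (areal scale) = 190000 / 8.715 ≈ 21800 km².

21800 km²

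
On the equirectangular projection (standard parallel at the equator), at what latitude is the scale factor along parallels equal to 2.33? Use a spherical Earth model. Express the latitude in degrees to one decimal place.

64.6°

Plate carrée: h = 1, k = sec φ along parallels.
sec φ = 2.33  ⇒  cos φ = 0.4292  ⇒  φ ≈ 64.6°.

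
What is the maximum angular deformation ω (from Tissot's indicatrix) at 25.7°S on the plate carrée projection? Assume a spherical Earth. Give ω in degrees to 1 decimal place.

In the plate carrée (x = Rλ, y = Rφ), meridians are true-scale (h = 1) and parallels are stretched by k = sec φ.
At 25.7°: h = 1.000, k = 1.110; principal scales a = 1.110, b = 1.000.
sin(ω/2) = (a − b)/(a + b) = 0.1098/2.110 = 0.05204, so ω = 2 arcsin(0.05204) ≈ 6.0°.

6.0°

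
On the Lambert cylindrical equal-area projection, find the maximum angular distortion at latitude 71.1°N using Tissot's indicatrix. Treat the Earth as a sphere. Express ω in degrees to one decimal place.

The Lambert cylindrical equal-area projection is the cylindrical equal-area projection with its standard parallel at the equator (φ₀ = 0). A cylindrical equal-area projection with standard parallel φ₀ has meridian scale h = cos φ / cos φ₀ and parallel scale k = cos φ₀ / cos φ (so areas are preserved, h·k = 1).
At 71.1°: h = 0.3239, k = 3.087; principal scales a = 3.087, b = 0.3239.
sin(ω/2) = (a − b)/(a + b) = 2.763/3.411 = 0.8101, so ω = 2 arcsin(0.8101) ≈ 108.2°.

108.2°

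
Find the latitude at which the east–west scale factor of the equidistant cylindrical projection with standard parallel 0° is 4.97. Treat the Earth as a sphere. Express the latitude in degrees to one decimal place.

78.4°

Plate carrée: h = 1, k = sec φ along parallels.
sec φ = 4.97  ⇒  cos φ = 0.2012  ⇒  φ ≈ 78.4°.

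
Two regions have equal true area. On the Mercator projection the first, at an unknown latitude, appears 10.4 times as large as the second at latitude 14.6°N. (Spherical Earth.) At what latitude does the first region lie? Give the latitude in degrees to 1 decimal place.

72.5°

On Mercator, (apparent₁)/(apparent₂) = sec²φ₁ / sec²φ₂ when true areas are equal.
cos²φ₂ / cos²φ₁ = 10.4  ⇒  cos φ₁ = cos 14.6° / √10.4 = 0.9677/3.225 = 0.3001.
φ₁ = arccos(0.3001) ≈ 72.5°.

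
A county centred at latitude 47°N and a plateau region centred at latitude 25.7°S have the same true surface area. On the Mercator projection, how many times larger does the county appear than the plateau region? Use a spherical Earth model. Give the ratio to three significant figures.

Mercator areal scale is sec²φ.
At 47°: sec²(47°) = 1/0.6820² = 2.150.
At 25.7°: sec²(25.7°) = 1/0.9011² = 1.232.
Ratio = 2.150/1.232 = cos²(25.7°)/cos²(47°) ≈ 1.75.

1.75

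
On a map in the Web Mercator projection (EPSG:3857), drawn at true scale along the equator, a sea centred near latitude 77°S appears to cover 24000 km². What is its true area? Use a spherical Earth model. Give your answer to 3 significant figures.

For Mercator, h = k = sec φ (a conformal cylindrical projection has a single point scale, 1/cos φ).
Areal scale = k² = sec²φ = 1/cos²(77°) = 1/0.2250² = 19.76.
True area = apparent / (areal scale) = 24000 / 19.76 ≈ 1210 km².

1210 km²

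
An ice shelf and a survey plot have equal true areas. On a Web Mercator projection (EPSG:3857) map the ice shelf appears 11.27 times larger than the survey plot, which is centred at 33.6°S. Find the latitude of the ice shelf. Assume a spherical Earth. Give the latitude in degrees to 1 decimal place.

75.6°

Mercator areal scale is sec²φ, so apparent-area ratio = sec²φ₁ / sec²φ₂ = cos²φ₂ / cos²φ₁.
cos²φ₂ / cos²φ₁ = 11.27  ⇒  cos φ₁ = cos 33.6° / √11.27 = 0.8329/3.357 = 0.2481.
φ₁ = arccos(0.2481) ≈ 75.6°.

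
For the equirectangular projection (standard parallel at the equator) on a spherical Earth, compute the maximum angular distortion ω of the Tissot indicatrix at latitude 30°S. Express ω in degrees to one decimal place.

8.2°

Plate carrée maps x = Rλ, y = Rφ. The meridian scale is h = 1 and the parallel scale is k = 1/cos φ = sec φ.
At 30°: h = 1.000, k = 1.155; principal scales a = 1.155, b = 1.000.
sin(ω/2) = (a − b)/(a + b) = 0.1547/2.155 = 0.07180, so ω = 2 arcsin(0.07180) ≈ 8.2°.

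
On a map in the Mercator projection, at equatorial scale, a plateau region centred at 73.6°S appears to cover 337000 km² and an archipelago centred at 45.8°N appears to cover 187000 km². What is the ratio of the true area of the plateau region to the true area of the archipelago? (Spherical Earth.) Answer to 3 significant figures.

Since Mercator area scale is 1/cos²φ, the true area equals the apparent area multiplied by cos²φ.
True area of plateau region: 337000 × cos²(73.6°) = 337000 × 0.07972 = 26860 km².
True area of archipelago: 187000 × cos²(45.8°) = 187000 × 0.4860 = 90890 km².
Ratio = 26860 / 90890 ≈ 0.296.

0.296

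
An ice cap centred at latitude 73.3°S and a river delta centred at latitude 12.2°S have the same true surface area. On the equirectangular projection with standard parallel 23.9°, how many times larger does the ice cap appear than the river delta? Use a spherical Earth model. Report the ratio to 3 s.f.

With standard parallel φ₀ = 23.9°, the equirectangular projection gives x = Rλ cos φ₀, y = Rφ, so h = 1 and k = cos 23.9° / cos φ.
Areal scale at 73.3°: h·k = 1.000 × 3.182 = 3.182.
Areal scale at 12.2°: h·k = 1.000 × 0.9354 = 0.9354.
Ratio = 3.182/0.9354 ≈ 3.40.

3.40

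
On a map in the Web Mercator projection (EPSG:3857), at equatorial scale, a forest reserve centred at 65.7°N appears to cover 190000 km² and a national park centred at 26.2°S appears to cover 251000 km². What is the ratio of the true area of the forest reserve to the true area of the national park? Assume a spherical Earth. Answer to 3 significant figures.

Since Mercator area scale is 1/cos²φ, the true area equals the apparent area multiplied by cos²φ.
True area of forest reserve: 190000 × cos²(65.7°) = 190000 × 0.1693 = 32180 km².
True area of national park: 251000 × cos²(26.2°) = 251000 × 0.8051 = 202100 km².
Ratio = 32180 / 202100 ≈ 0.159.

0.159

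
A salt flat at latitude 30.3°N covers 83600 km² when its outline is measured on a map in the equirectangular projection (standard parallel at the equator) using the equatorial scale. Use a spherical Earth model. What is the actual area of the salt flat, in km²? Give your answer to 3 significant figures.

Plate carrée maps x = Rλ, y = Rφ. The meridian scale is h = 1 and the parallel scale is k = 1/cos φ = sec φ.
Areal scale = h·k = 1 × sec φ; at 30.3°, h = 1.000, k = 1.158, so h·k = 1.158.
True area = apparent / (areal scale) = 83600 / 1.158 ≈ 72200 km².

72200 km²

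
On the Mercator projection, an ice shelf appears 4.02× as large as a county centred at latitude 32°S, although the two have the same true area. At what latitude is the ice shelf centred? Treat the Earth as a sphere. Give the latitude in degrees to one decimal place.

65.0°

For equal true areas on Mercator, apparent areas scale as sec²φ, so the ratio is cos²φ₂ / cos²φ₁.
cos²φ₂ / cos²φ₁ = 4.02  ⇒  cos φ₁ = cos 32° / √4.02 = 0.8480/2.005 = 0.4230.
φ₁ = arccos(0.4230) ≈ 65.0°.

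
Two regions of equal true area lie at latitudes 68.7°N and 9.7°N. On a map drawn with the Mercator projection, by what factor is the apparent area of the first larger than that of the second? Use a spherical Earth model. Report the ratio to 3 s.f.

7.36

Mercator is conformal with k = sec φ, so areal scale = k² = sec²φ.
At 68.7°: sec²(68.7°) = 1/0.3633² = 7.579.
At 9.7°: sec²(9.7°) = 1/0.9857² = 1.029.
Ratio = 7.579/1.029 = cos²(9.7°)/cos²(68.7°) ≈ 7.36.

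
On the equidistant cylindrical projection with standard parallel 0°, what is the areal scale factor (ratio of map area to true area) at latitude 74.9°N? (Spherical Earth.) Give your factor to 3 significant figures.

Plate carrée maps x = Rλ, y = Rφ. The meridian scale is h = 1 and the parallel scale is k = 1/cos φ = sec φ.
Areal scale = h·k = 1 × sec φ; at 74.9°, h = 1.000, k = 3.839, so h·k = 3.839.

3.84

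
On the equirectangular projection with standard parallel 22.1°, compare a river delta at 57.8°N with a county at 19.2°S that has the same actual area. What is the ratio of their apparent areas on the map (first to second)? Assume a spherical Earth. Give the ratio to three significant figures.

With standard parallel φ₀ = 22.1°, the equirectangular projection gives x = Rλ cos φ₀, y = Rφ, so h = 1 and k = cos 22.1° / cos φ.
Areal scale at 57.8°: h·k = 1.000 × 1.739 = 1.739.
Areal scale at 19.2°: h·k = 1.000 × 0.9811 = 0.9811.
Ratio = 1.739/0.9811 ≈ 1.77.

1.77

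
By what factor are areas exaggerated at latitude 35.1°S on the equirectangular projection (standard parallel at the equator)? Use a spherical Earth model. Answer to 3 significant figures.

Plate carrée maps x = Rλ, y = Rφ. The meridian scale is h = 1 and the parallel scale is k = 1/cos φ = sec φ.
Areal scale = h·k = 1 × sec φ; at 35.1°, h = 1.000, k = 1.222, so h·k = 1.222.

1.22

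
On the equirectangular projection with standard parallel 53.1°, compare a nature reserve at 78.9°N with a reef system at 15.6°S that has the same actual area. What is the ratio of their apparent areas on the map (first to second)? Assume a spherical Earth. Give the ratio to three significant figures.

5.00

The equidistant cylindrical projection with φ₀ = 53.1° has h = 1 (meridians true) and k = cos φ₀ / cos φ along parallels.
Areal scale at 78.9°: h·k = 1.000 × 3.119 = 3.119.
Areal scale at 15.6°: h·k = 1.000 × 0.6234 = 0.6234.
Ratio = 3.119/0.6234 ≈ 5.00.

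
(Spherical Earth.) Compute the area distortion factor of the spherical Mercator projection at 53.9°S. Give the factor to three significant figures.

2.88

The Mercator projection is conformal; its linear scale factor is the same in every direction and equals sec φ = 1/cos φ.
Areal scale = k² = sec²φ = 1/cos²(53.9°) = 1/0.5892² = 2.881.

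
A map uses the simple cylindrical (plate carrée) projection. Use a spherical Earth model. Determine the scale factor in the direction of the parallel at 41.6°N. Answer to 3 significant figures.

1.34

For the equirectangular projection with φ₀ = 0 (plate carrée), h = 1 along meridians and k = sec φ along parallels.
k = 1/cos 41.6° = 1/0.7478 = 1.337.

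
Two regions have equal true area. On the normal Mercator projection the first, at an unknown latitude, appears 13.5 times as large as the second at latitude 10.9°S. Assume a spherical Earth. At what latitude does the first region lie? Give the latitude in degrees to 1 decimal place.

74.5°

For equal true areas on Mercator, apparent areas scale as sec²φ, so the ratio is cos²φ₂ / cos²φ₁.
cos²φ₂ / cos²φ₁ = 13.5  ⇒  cos φ₁ = cos 10.9° / √13.5 = 0.9820/3.674 = 0.2673.
φ₁ = arccos(0.2673) ≈ 74.5°.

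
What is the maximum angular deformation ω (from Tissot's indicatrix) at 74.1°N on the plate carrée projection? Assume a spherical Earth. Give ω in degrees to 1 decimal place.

In the plate carrée (x = Rλ, y = Rφ), meridians are true-scale (h = 1) and parallels are stretched by k = sec φ.
At 74.1°: h = 1.000, k = 3.650; principal scales a = 3.650, b = 1.000.
sin(ω/2) = (a − b)/(a + b) = 2.650/4.650 = 0.5699, so ω = 2 arcsin(0.5699) ≈ 69.5°.

69.5°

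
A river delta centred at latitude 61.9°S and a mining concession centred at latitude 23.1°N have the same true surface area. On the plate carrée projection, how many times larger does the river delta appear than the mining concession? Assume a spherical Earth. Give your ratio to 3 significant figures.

1.95

Plate carrée maps x = Rλ, y = Rφ. The meridian scale is h = 1 and the parallel scale is k = 1/cos φ = sec φ.
Areal scale at 61.9°: h·k = 1.000 × 2.123 = 2.123.
Areal scale at 23.1°: h·k = 1.000 × 1.087 = 1.087.
Ratio = 2.123/1.087 ≈ 1.95.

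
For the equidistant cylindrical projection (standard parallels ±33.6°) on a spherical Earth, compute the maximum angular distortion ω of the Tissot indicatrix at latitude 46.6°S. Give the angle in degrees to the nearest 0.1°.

11.0°

In the equirectangular projection with standard parallel φ₀ = 33.6° (x = Rλ cos φ₀, y = Rφ), meridians are true-scale (h = 1) and the parallel scale is k = cos φ₀ / cos φ.
At 46.6°: h = 1.000, k = 1.212; principal scales a = 1.212, b = 1.000.
sin(ω/2) = (a − b)/(a + b) = 0.2122/2.212 = 0.09594, so ω = 2 arcsin(0.09594) ≈ 11.0°.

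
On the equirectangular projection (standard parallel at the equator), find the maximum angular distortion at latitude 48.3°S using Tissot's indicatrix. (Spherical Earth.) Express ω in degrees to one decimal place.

23.2°

For the equirectangular projection with φ₀ = 0 (plate carrée), h = 1 along meridians and k = sec φ along parallels.
At 48.3°: h = 1.000, k = 1.503; principal scales a = 1.503, b = 1.000.
sin(ω/2) = (a − b)/(a + b) = 0.5032/2.503 = 0.2010, so ω = 2 arcsin(0.2010) ≈ 23.2°.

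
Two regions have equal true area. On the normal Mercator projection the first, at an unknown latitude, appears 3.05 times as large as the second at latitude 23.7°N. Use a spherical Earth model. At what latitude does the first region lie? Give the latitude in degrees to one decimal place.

For equal true areas on Mercator, apparent areas scale as sec²φ, so the ratio is cos²φ₂ / cos²φ₁.
cos²φ₂ / cos²φ₁ = 3.05  ⇒  cos φ₁ = cos 23.7° / √3.05 = 0.9157/1.746 = 0.5243.
φ₁ = arccos(0.5243) ≈ 58.4°.

58.4°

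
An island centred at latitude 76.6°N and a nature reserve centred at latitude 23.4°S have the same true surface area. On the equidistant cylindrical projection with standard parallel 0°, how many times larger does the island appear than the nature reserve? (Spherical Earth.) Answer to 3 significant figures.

Plate carrée maps x = Rλ, y = Rφ. The meridian scale is h = 1 and the parallel scale is k = 1/cos φ = sec φ.
Areal scale at 76.6°: h·k = 1.000 × 4.315 = 4.315.
Areal scale at 23.4°: h·k = 1.000 × 1.090 = 1.090.
Ratio = 4.315/1.090 ≈ 3.96.

3.96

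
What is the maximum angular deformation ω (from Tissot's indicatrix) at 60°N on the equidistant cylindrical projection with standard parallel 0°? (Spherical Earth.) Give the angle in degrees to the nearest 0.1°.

In the plate carrée (x = Rλ, y = Rφ), meridians are true-scale (h = 1) and parallels are stretched by k = sec φ.
At 60°: h = 1.000, k = 2.000; principal scales a = 2.000, b = 1.000.
sin(ω/2) = (a − b)/(a + b) = 1.0000/3.000 = 0.3333, so ω = 2 arcsin(0.3333) ≈ 38.9°.

38.9°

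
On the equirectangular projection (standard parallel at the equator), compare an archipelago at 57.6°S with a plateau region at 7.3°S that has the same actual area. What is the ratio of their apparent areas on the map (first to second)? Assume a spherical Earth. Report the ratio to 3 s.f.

1.85

For the equirectangular projection with φ₀ = 0 (plate carrée), h = 1 along meridians and k = sec φ along parallels.
Areal scale at 57.6°: h·k = 1.000 × 1.866 = 1.866.
Areal scale at 7.3°: h·k = 1.000 × 1.008 = 1.008.
Ratio = 1.866/1.008 ≈ 1.85.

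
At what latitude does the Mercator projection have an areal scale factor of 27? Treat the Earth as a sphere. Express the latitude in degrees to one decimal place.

78.9°

Mercator areal scale is sec²φ.
sec²φ = 27  ⇒  cos²φ = 0.03704  ⇒  cos φ = 0.1925.
φ = arccos(0.1925) ≈ 78.9°.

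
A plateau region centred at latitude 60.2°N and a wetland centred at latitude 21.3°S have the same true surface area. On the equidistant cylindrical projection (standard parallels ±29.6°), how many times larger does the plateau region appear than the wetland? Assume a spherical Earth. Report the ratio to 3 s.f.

In the equirectangular projection with standard parallel φ₀ = 29.6° (x = Rλ cos φ₀, y = Rφ), meridians are true-scale (h = 1) and the parallel scale is k = cos φ₀ / cos φ.
Areal scale at 60.2°: h·k = 1.000 × 1.750 = 1.750.
Areal scale at 21.3°: h·k = 1.000 × 0.9332 = 0.9332.
Ratio = 1.750/0.9332 ≈ 1.87.

1.87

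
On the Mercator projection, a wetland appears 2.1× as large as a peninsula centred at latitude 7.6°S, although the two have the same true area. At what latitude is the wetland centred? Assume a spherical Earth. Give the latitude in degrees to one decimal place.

For equal true areas on Mercator, apparent areas scale as sec²φ, so the ratio is cos²φ₂ / cos²φ₁.
cos²φ₂ / cos²φ₁ = 2.1  ⇒  cos φ₁ = cos 7.6° / √2.1 = 0.9912/1.449 = 0.6840.
φ₁ = arccos(0.6840) ≈ 46.8°.

46.8°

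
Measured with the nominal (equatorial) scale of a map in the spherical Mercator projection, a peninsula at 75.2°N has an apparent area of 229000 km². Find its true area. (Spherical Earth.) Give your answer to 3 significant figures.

14900 km²

The Mercator projection is conformal; its linear scale factor is the same in every direction and equals sec φ = 1/cos φ.
Areal scale = k² = sec²φ = 1/cos²(75.2°) = 1/0.2554² = 15.33.
True area = apparent / (areal scale) = 229000 / 15.33 ≈ 14900 km².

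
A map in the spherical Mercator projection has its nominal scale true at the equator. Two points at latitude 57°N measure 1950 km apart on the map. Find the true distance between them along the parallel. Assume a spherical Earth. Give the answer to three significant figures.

For Mercator, h = k = sec φ (a conformal cylindrical projection has a single point scale, 1/cos φ).
Along the parallel at 57°, map distances are exaggerated by k = sec 57° = 1.836.
True distance = 1950 / 1.836 = 1950 × cos 57° ≈ 1060 km.

1060 km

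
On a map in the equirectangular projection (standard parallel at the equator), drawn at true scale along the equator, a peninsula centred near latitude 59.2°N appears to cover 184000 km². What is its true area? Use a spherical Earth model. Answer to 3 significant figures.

Plate carrée maps x = Rλ, y = Rφ. The meridian scale is h = 1 and the parallel scale is k = 1/cos φ = sec φ.
Areal scale = h·k = 1 × sec φ; at 59.2°, h = 1.000, k = 1.953, so h·k = 1.953.
True area = apparent / (areal scale) = 184000 / 1.953 ≈ 94200 km².

94200 km²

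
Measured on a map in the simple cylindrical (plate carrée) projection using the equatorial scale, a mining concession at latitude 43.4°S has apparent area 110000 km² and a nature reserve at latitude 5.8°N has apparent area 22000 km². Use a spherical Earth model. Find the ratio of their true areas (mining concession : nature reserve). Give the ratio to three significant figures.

3.65

Plate carrée has h = 1 and k = sec φ, giving areal scale sec φ; true area = (apparent area) · cos φ.
True area of mining concession: 110000 × cos(43.4°) = 110000 × 0.7266 = 79920 km².
True area of nature reserve: 22000 × cos(5.8°) = 22000 × 0.9949 = 21890 km².
Ratio = 79920 / 21890 ≈ 3.65.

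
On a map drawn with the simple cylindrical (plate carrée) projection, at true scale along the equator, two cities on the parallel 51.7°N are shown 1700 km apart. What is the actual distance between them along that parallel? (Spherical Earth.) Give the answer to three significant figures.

1050 km

In the plate carrée (x = Rλ, y = Rφ), meridians are true-scale (h = 1) and parallels are stretched by k = sec φ.
Along the parallel at 51.7°, map distances are exaggerated by k = sec 51.7° = 1.613.
True distance = 1700 / 1.613 = 1700 × cos 51.7° ≈ 1050 km.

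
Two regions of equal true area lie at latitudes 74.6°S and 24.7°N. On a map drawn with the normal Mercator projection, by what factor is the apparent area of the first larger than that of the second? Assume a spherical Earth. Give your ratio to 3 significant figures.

11.7

On Mercator, area is exaggerated by sec²φ = 1/cos²φ.
At 74.6°: sec²(74.6°) = 1/0.2656² = 14.18.
At 24.7°: sec²(24.7°) = 1/0.9085² = 1.212.
Ratio = 14.18/1.212 = cos²(24.7°)/cos²(74.6°) ≈ 11.7.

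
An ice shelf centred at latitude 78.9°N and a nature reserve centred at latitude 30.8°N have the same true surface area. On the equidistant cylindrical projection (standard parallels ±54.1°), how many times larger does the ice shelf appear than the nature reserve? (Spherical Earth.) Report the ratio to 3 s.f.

4.46

The equidistant cylindrical projection with φ₀ = 54.1° has h = 1 (meridians true) and k = cos φ₀ / cos φ along parallels.
Areal scale at 78.9°: h·k = 1.000 × 3.046 = 3.046.
Areal scale at 30.8°: h·k = 1.000 × 0.6827 = 0.6827.
Ratio = 3.046/0.6827 ≈ 4.46.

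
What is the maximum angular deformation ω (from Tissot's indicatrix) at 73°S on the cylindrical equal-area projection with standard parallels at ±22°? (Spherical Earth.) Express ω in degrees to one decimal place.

110.0°

For cylindrical equal-area with standard parallel φ₀, h = cos φ / cos φ₀ and k = cos φ₀ / cos φ, so h·k = 1.
At 73°: h = 0.3153, k = 3.171; principal scales a = 3.171, b = 0.3153.
sin(ω/2) = (a − b)/(a + b) = 2.856/3.487 = 0.8191, so ω = 2 arcsin(0.8191) ≈ 110.0°.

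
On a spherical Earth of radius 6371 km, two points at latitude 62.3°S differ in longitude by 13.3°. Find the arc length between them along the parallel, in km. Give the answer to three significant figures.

687 km

Arc length along a parallel = R cos φ · Δλ (with Δλ in radians).
= 6371 × cos 62.3° × (13.3° × π/180) = 6371 × 0.4648 × 0.2321 ≈ 687 km.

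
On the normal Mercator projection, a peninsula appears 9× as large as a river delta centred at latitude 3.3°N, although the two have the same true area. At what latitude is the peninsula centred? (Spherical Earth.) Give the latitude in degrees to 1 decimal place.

70.6°

Mercator areal scale is sec²φ, so apparent-area ratio = sec²φ₁ / sec²φ₂ = cos²φ₂ / cos²φ₁.
cos²φ₂ / cos²φ₁ = 9  ⇒  cos φ₁ = cos 3.3° / √9 = 0.9983/3.000 = 0.3328.
φ₁ = arccos(0.3328) ≈ 70.6°.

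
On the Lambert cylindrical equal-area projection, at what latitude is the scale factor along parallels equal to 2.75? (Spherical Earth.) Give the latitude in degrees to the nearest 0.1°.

68.7°

The Lambert cylindrical equal-area projection is the cylindrical equal-area projection with its standard parallel at the equator (φ₀ = 0). For cylindrical equal-area with standard parallel φ₀, h = cos φ / cos φ₀ and k = cos φ₀ / cos φ, so h·k = 1.
k = cos φ₀ / cos φ = 2.75  ⇒  cos φ = cos 0° / 2.75 = 0.3636.
φ = arccos(0.3636) ≈ 68.7°.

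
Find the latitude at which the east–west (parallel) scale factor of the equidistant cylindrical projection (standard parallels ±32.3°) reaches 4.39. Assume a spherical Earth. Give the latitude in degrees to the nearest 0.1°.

78.9°

With standard parallel φ₀ = 32.3°, the equirectangular projection gives x = Rλ cos φ₀, y = Rφ, so h = 1 and k = cos 32.3° / cos φ.
k = cos φ₀ / cos φ = 4.39  ⇒  cos φ = cos 32.3° / 4.39 = 0.1925.
φ = arccos(0.1925) ≈ 78.9°.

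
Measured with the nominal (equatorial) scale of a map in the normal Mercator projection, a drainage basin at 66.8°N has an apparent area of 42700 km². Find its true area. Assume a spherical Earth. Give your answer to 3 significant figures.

Mercator is conformal, so the point scale is isotropic: h = k = sec φ = 1/cos φ.
Areal scale = k² = sec²φ = 1/cos²(66.8°) = 1/0.3939² = 6.444.
True area = apparent / (areal scale) = 42700 / 6.444 ≈ 6630 km².

6630 km²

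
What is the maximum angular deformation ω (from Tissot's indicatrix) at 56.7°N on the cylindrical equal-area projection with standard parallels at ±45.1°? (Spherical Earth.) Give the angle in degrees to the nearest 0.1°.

28.5°

Cylindrical equal-area (φ₀ = 45.1°): h = cos φ / cos 45.1° along meridians, k = cos 45.1° / cos φ along parallels; h·k = 1.
At 56.7°: h = 0.7778, k = 1.286; principal scales a = 1.286, b = 0.7778.
sin(ω/2) = (a − b)/(a + b) = 0.5079/2.063 = 0.2461, so ω = 2 arcsin(0.2461) ≈ 28.5°.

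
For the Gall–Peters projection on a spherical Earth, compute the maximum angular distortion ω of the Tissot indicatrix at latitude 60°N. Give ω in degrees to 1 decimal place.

The Gall–Peters projection is cylindrical equal-area with φ₀ = 45°. For cylindrical equal-area with standard parallel φ₀, h = cos φ / cos φ₀ and k = cos φ₀ / cos φ, so h·k = 1.
At 60°: h = 0.7071, k = 1.414; principal scales a = 1.414, b = 0.7071.
sin(ω/2) = (a − b)/(a + b) = 0.7071/2.121 = 0.3333, so ω = 2 arcsin(0.3333) ≈ 38.9°.

38.9°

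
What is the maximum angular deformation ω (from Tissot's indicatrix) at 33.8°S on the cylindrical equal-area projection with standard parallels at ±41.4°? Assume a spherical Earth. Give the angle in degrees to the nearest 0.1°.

A cylindrical equal-area projection with standard parallel φ₀ has meridian scale h = cos φ / cos φ₀ and parallel scale k = cos φ₀ / cos φ (so areas are preserved, h·k = 1).
At 33.8°: h = 1.108, k = 0.9027; principal scales a = 1.108, b = 0.9027.
sin(ω/2) = (a − b)/(a + b) = 0.2051/2.010 = 0.1020, so ω = 2 arcsin(0.1020) ≈ 11.7°.

11.7°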